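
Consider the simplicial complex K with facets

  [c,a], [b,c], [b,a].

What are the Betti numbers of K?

We work with the vertex ordering a < b < c. The simplices of K, each written with vertices in increasing order, are:

  0-simplices (3): a, b, c
  1-simplices (3): ab, ac, bc

so the chain groups are C_0 ≅ Z^3, C_1 ≅ Z^3.

∂_1: C_1 → C_0 sends each edge [p,q] (with p < q) to q − p. For instance
  ∂bc = c − b.
As a 3×3 matrix over Z this has rank 2, with invariant factors (1,1).

Now H_k = ker ∂_k / im ∂_{k+1}, so:

  H_0: rank C_0 − rank ∂_1 = 3 − 2 = 1, and the invariant factors of ∂_1 are all 1, so H_0 = Z.
  H_1: rank ker ∂_1 − rank ∂_2 = (3 − 2) − 0 = 1, and there is no ∂_2, so H_1 = Z.

As a check, the Euler characteristic is 3 − 3 = 0, which agrees with 1 − 1 = 0.

Hence the Betti numbers are b_0 = 1, b_1 = 1.

b_0 = 1, b_1 = 1.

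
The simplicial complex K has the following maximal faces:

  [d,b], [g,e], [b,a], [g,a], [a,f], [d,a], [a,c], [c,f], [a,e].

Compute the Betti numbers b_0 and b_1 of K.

Take the total order a < b < c < d < e < f < g on the vertex set. Then K (dimension 1) consists of the simplices:

  0-simplices (7): a, b, c, d, e, f, g
  1-simplices (9): ab, ac, ad, ae, af, ag, bd, cf, eg

giving chain groups C_0 ≅ Z^7, C_1 ≅ Z^9.

The boundary map ∂_1: C_1 → C_0 maps an edge to its endpoints' difference, ∂[p,q] = q − p. For instance
  ∂ae = e − a.
The 7×9 boundary matrix has rank 6 and Smith normal form diag(1,1,1,1,1,1).

Computing H_k = (kernel of ∂_k) / (image of ∂_{k+1}):

  H_0: rank C_0 − rank ∂_1 = 7 − 6 = 1, and the invariant factors of ∂_1 are all 1, so H_0 = Z.
  H_1: rank ker ∂_1 − rank ∂_2 = (9 − 6) − 0 = 3, and there is no ∂_2, so H_1 = Z^3.

(K is a triangulation of a wedge of 3 circles.)

Hence the Betti numbers are b_0 = 1, b_1 = 3.

b_0 = 1, b_1 = 3.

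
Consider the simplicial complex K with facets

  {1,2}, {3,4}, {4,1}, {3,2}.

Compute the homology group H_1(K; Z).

H_1 = Z.

Order the vertices as 1 < 2 < 3 < 4. Listing each simplex with vertices in this order, K has dimension 1 with simplices:

  0-simplices (4): [1], [2], [3], [4]
  1-simplices (4): [1,2], [1,4], [2,3], [3,4]

so the chain groups are C_0 ≅ Z^4, C_1 ≅ Z^4.

Boundary ∂_1: C_1 → C_0 is given by ∂[p,q] = [q] − [p]. For instance
  ∂[1,2] = [2] − [1].
The 4×4 boundary matrix has rank 3 and Smith normal form diag(1,1,1).

Computing H_k = (kernel of ∂_k) / (image of ∂_{k+1}):

  H_1: rank ker ∂_1 − rank ∂_2 = (4 − 3) − 0 = 1, and there is no ∂_2, so H_1 ≅ Z.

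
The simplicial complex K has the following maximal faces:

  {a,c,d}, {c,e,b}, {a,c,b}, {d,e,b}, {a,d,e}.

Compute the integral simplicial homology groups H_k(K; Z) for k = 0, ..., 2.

H_0 = Z,  H_1 = Z,  H_2 = 0.

K has 5 vertices, 10 edges, 5 triangles.
rank ∂_0 = 0, rank ∂_1 = 4 ⇒ b_0 = 5 − 0 − 4 = 1; all invariant factors of ∂_1 are 1 so no torsion. So H_0 = Z.
rank ∂_1 = 4, rank ∂_2 = 5 ⇒ b_1 = 10 − 4 − 5 = 1; all invariant factors of ∂_2 are 1 so no torsion. So H_1 = Z.
rank ∂_2 = 5, rank ∂_3 = 0 ⇒ b_2 = 5 − 5 − 0 = 0. So H_2 = 0.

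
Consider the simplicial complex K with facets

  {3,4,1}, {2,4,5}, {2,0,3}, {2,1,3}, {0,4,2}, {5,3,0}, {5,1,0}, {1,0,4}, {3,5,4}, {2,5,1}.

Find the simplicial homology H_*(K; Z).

Take the total order 0 < 1 < 2 < 3 < 4 < 5 on the vertex set. Then K (dimension 2) consists of the simplices:

  0-simplices (6): [0], [1], [2], [3], [4], [5]
  1-simplices (15): [0,1], [0,2], [0,3], [0,4], [0,5], [1,2], [1,3], [1,4], [1,5], [2,3], [2,4], [2,5], [3,4], [3,5], [4,5]
  2-simplices (10): [0,1,4], [0,1,5], [0,2,3], [0,2,4], [0,3,5], [1,2,3], [1,2,5], [1,3,4], [2,4,5], [3,4,5]

Hence C_0 ≅ Z^6, C_1 ≅ Z^15, C_2 ≅ Z^10.

Boundary ∂_1: C_1 → C_0 sends each edge [p,q] (with p < q) to q − p.
This gives a 6×15 integer matrix of rank 5; reducing to Smith normal form yields diagonal entries (1,1,1,1,1).

∂_2: C_2 → C_1 acts by ∂[p,q,r] = [q,r] − [p,r] + [p,q]. For instance
  ∂[0,1,4] = [1,4] − [0,4] + [0,1],
  ∂[1,2,5] = [2,5] − [1,5] + [1,2].
This gives a 15×10 integer matrix of rank 10; reducing to Smith normal form yields diagonal entries (1,1,1,1,1,1,1,1,1,2).

Reading off H_k = ker ∂_k / im ∂_{k+1}:

  H_0: rank C_0 − rank ∂_1 = 6 − 5 = 1, and the invariant factors of ∂_1 are all 1, so H_0 = Z.
  H_1: rank ker ∂_1 − rank ∂_2 = (15 − 5) − 10 = 0, and ∂_2 has invariant factor 2 > 1, so H_1 = Z_2.
  H_2: rank ker ∂_2 − rank ∂_3 = (10 − 10) − 0 = 0, and there is no ∂_3, so H_2 = 0.

As a check, the Euler characteristic is 6 − 15 + 10 = 1, which agrees with 1 − 0 + 0 = 1.
(K is a triangulation of the real projective plane RP^2.)

H_0 ≅ Z,  H_1 ≅ Z_2,  H_2 = 0.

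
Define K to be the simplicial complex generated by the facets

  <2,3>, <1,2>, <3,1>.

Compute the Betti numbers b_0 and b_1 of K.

K has 3 vertices, 3 edges.
rank ∂_0 = 0, rank ∂_1 = 2 ⇒ b_0 = 3 − 0 − 2 = 1; all invariant factors of ∂_1 are 1 so no torsion. So H_0 ≅ Z.
rank ∂_1 = 2, rank ∂_2 = 0 ⇒ b_1 = 3 − 2 − 0 = 1. So H_1 ≅ Z.

b_0 = 1, b_1 = 1.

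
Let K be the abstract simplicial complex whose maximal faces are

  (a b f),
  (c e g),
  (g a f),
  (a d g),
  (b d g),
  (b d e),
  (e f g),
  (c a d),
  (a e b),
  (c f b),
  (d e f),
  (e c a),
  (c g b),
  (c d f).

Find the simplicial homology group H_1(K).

We work with the vertex ordering a < b < c < d < e < f < g. The simplices of K, each written with vertices in increasing order, are:

  0-simplices (7): a, b, c, d, e, f, g
  1-simplices (21): ab, ac, ad, ae, af, ag, bc, bd, be, bf, bg, cd, ce, cf, cg, de, df, dg, ef, eg, fg
  2-simplices (14): abe, abf, acd, ace, adg, afg, bcf, bcg, bde, bdg, cdf, ceg, def, efg

Hence C_0 ≅ Z^7, C_1 ≅ Z^21, C_2 ≅ Z^14.

Boundary ∂_1: C_1 → C_0 sends each edge [p,q] (with p < q) to q − p. For instance
  ∂bd = d − b.
As a 7×21 matrix over Z this has rank 6, with invariant factors (1,1,1,1,1,1).

The boundary map ∂_2: C_2 → C_1 maps a triangle to the signed sum of its edges. For instance
  ∂afg = fg − ag + af,
  ∂ace = ce − ae + ac.
The 21×14 boundary matrix has rank 13 and Smith normal form diag(1,1,1,1,1,1,1,1,1,1,1,1,1).

Computing H_k = (kernel of ∂_k) / (image of ∂_{k+1}):

  H_1: rank ker ∂_1 − rank ∂_2 = (21 − 6) − 13 = 2, and the invariant factors of ∂_2 are all 1, so H_1 = Z^2.

H_1 ≅ Z^2.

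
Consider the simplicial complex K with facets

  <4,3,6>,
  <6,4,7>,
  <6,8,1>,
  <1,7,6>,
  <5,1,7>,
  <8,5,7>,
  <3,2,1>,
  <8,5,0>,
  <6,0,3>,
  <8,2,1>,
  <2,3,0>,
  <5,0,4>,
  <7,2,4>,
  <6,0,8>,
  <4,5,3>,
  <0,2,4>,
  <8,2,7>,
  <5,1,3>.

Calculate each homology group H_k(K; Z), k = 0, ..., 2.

H_0 = Z,  H_1 = Z ⊕ Z_2,  H_2 = 0.

Fix the vertex order 0 < 1 < 2 < 3 < 4 < 5 < 6 < 7 < 8 and write every simplex with vertices in increasing order. Then dim K = 2 and the simplices of K are:

  0-simplices (9): [0], [1], [2], [3], [4], [5], [6], [7], [8]
  1-simplices (27): (27 of them)
  2-simplices (18): [0,2,3], [0,2,4], [0,3,6], [0,4,5], [0,5,8], [0,6,8], [1,2,3], [1,2,8], [1,3,5], [1,5,7], [1,6,7], [1,6,8], [2,4,7], [2,7,8], [3,4,5], [3,4,6], [4,6,7], [5,7,8]

giving chain groups C_0 ≅ Z^9, C_1 ≅ Z^27, C_2 ≅ Z^18.

Boundary ∂_1: C_1 → C_0 sends each edge [p,q] (with p < q) to q − p. For instance
  ∂[3,6] = [6] − [3].
As a 9×27 matrix over Z this has rank 8, with invariant factors (1,1,1,1,1,1,1,1).

Boundary ∂_2: C_2 → C_1 acts by ∂[p,q,r] = [q,r] − [p,r] + [p,q]. For instance
  ∂[2,4,7] = [4,7] − [2,7] + [2,4],
  ∂[0,3,6] = [3,6] − [0,6] + [0,3].
The 27×18 boundary matrix has rank 18 and Smith normal form diag(1,1,1,1,1,1,1,1,1,1,1,1,1,1,1,1,1,2).

Reading off H_k = ker ∂_k / im ∂_{k+1}:

  H_0: rank C_0 − rank ∂_1 = 9 − 8 = 1, and the invariant factors of ∂_1 are all 1, so H_0 = Z.
  H_1: rank ker ∂_1 − rank ∂_2 = (27 − 8) − 18 = 1, and ∂_2 has invariant factor 2 > 1, so H_1 = Z ⊕ Z_2.
  H_2: rank ker ∂_2 − rank ∂_3 = (18 − 18) − 0 = 0, and there is no ∂_3, so H_2 = 0.

(K is a triangulation of the Klein bottle.)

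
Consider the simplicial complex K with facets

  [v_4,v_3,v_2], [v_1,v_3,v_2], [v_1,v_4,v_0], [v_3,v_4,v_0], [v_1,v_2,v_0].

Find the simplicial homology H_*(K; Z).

We work with the vertex ordering v_0 < v_1 < v_2 < v_3 < v_4. The simplices of K, each written with vertices in increasing order, are:

  0-simplices (5): [v_0], [v_1], [v_2], [v_3], [v_4]
  1-simplices (10): [v_0,v_1], [v_0,v_2], [v_0,v_3], [v_0,v_4], [v_1,v_2], [v_1,v_3], [v_1,v_4], [v_2,v_3], [v_2,v_4], [v_3,v_4]
  2-simplices (5): [v_0,v_1,v_2], [v_0,v_1,v_4], [v_0,v_3,v_4], [v_1,v_2,v_3], [v_2,v_3,v_4]

Hence C_0 ≅ Z^5, C_1 ≅ Z^10, C_2 ≅ Z^5.

Boundary ∂_1: C_1 → C_0 is given by ∂[p,q] = [q] − [p]. For instance
  ∂[v_0,v_3] = [v_3] − [v_0].
The 5×10 boundary matrix has rank 4 and Smith normal form diag(1,1,1,1).

∂_2: C_2 → C_1 maps a triangle to the signed sum of its edges. For instance
  ∂[v_2,v_3,v_4] = [v_3,v_4] − [v_2,v_4] + [v_2,v_3],
  ∂[v_0,v_1,v_4] = [v_1,v_4] − [v_0,v_4] + [v_0,v_1].
As a 10×5 matrix over Z this has rank 5, with invariant factors (1,1,1,1,1).

From H_k ≅ ker(∂_k) / im(∂_{k+1}) we obtain:

  H_0: rank C_0 − rank ∂_1 = 5 − 4 = 1, and the invariant factors of ∂_1 are all 1, so H_0 ≅ Z.
  H_1: rank ker ∂_1 − rank ∂_2 = (10 − 4) − 5 = 1, and the invariant factors of ∂_2 are all 1, so H_1 ≅ Z.
  H_2: rank ker ∂_2 − rank ∂_3 = (5 − 5) − 0 = 0, and there is no ∂_3, so H_2 ≅ 0.

As a check, the Euler characteristic is 5 − 10 + 5 = 0, which agrees with 1 − 1 + 0 = 0.

H_0 ≅ Z,  H_1 ≅ Z,  H_2 = 0.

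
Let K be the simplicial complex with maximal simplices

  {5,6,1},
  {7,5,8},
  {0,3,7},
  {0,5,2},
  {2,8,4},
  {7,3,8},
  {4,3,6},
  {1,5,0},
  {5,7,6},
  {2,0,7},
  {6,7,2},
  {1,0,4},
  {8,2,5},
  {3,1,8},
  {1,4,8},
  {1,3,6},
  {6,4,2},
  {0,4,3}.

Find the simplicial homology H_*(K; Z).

We work with the vertex ordering 0 < 1 < 2 < 3 < 4 < 5 < 6 < 7 < 8. The simplices of K, each written with vertices in increasing order, are:

  0-simplices (9): [0], [1], [2], [3], [4], [5], [6], [7], [8]
  1-simplices (27): (27 of them)
  2-simplices (18): [0,1,4], [0,1,5], [0,2,5], [0,2,7], [0,3,4], [0,3,7], [1,3,6], [1,3,8], [1,4,8], [1,5,6], [2,4,6], [2,4,8], [2,5,8], [2,6,7], [3,4,6], [3,7,8], [5,6,7], [5,7,8]

so the chain groups are C_0 ≅ Z^9, C_1 ≅ Z^27, C_2 ≅ Z^18.

∂_1: C_1 → C_0 sends each edge [p,q] (with p < q) to q − p. For instance
  ∂[2,5] = [5] − [2].
The 9×27 boundary matrix has rank 8 and Smith normal form diag(1,1,1,1,1,1,1,1).

Boundary ∂_2: C_2 → C_1 acts by ∂[p,q,r] = [q,r] − [p,r] + [p,q]. For instance
  ∂[0,3,4] = [3,4] − [0,4] + [0,3],
  ∂[0,1,4] = [1,4] − [0,4] + [0,1].
The resulting 27×18 matrix has rank 18, and its Smith normal form has invariant factors (1,1,1,1,1,1,1,1,1,1,1,1,1,1,1,1,1,2).

From H_k ≅ ker(∂_k) / im(∂_{k+1}) we obtain:

  H_0: rank C_0 − rank ∂_1 = 9 − 8 = 1, and the invariant factors of ∂_1 are all 1, so H_0 ≅ Z.
  H_1: rank ker ∂_1 − rank ∂_2 = (27 − 8) − 18 = 1, and ∂_2 has invariant factor 2 > 1, so H_1 ≅ Z ⊕ Z_2.
  H_2: rank ker ∂_2 − rank ∂_3 = (18 − 18) − 0 = 0, and there is no ∂_3, so H_2 ≅ 0.

As a check, the Euler characteristic is 9 − 27 + 18 = 0, which agrees with 1 − 1 + 0 = 0.
(K is a triangulation of the Klein bottle.)

H_0 ≅ Z,  H_1 ≅ Z ⊕ Z_2,  H_2 = 0.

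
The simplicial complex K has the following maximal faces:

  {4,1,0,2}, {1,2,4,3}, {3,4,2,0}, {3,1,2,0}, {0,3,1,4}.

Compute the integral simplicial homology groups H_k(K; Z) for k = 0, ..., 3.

H_0 = Z,  H_1 = 0,  H_2 = 0,  H_3 = Z.

Take the total order 0 < 1 < 2 < 3 < 4 on the vertex set. Then K (dimension 3) consists of the simplices:

  0-simplices (5): [0], [1], [2], [3], [4]
  1-simplices (10): [0,1], [0,2], [0,3], [0,4], [1,2], [1,3], [1,4], [2,3], [2,4], [3,4]
  2-simplices (10): [0,1,2], [0,1,3], [0,1,4], [0,2,3], [0,2,4], [0,3,4], [1,2,3], [1,2,4], [1,3,4], [2,3,4]
  3-simplices (5): [0,1,2,3], [0,1,2,4], [0,1,3,4], [0,2,3,4], [1,2,3,4]

giving chain groups C_0 ≅ Z^5, C_1 ≅ Z^10, C_2 ≅ Z^10, C_3 ≅ Z^5.

The boundary map ∂_1: C_1 → C_0 is given by ∂[p,q] = [q] − [p]. For instance
  ∂[2,4] = [4] − [2].
The resulting 5×10 matrix has rank 4, and its Smith normal form has invariant factors (1,1,1,1).

The boundary map ∂_2: C_2 → C_1 sends each 2-simplex [p,q,r] to [q,r] − [p,r] + [p,q]. For instance
  ∂[0,1,4] = [1,4] − [0,4] + [0,1],
  ∂[1,3,4] = [3,4] − [1,4] + [1,3].
As a 10×10 matrix over Z this has rank 6, with invariant factors (1,1,1,1,1,1).

∂_3: C_3 → C_2 sends each 3-simplex σ to the alternating sum Σ_i (−1)^i (σ with its i-th vertex removed). For instance
  ∂[0,1,2,4] = [1,2,4] − [0,2,4] + [0,1,4] − [0,1,2],
  ∂[0,1,3,4] = [1,3,4] − [0,3,4] + [0,1,4] − [0,1,3].
This gives a 10×5 integer matrix of rank 4; reducing to Smith normal form yields diagonal entries (1,1,1,1).

Now H_k = ker ∂_k / im ∂_{k+1}, so:

  H_0: rank C_0 − rank ∂_1 = 5 − 4 = 1, and the invariant factors of ∂_1 are all 1, so H_0 ≅ Z.
  H_1: rank ker ∂_1 − rank ∂_2 = (10 − 4) − 6 = 0, and the invariant factors of ∂_2 are all 1, so H_1 ≅ 0.
  H_2: rank ker ∂_2 − rank ∂_3 = (10 − 6) − 4 = 0, and the invariant factors of ∂_3 are all 1, so H_2 ≅ 0.
  H_3: rank ker ∂_3 − rank ∂_4 = (5 − 4) − 0 = 1, and there is no ∂_4, so H_3 ≅ Z.

As a check, the Euler characteristic is 5 − 10 + 10 − 5 = 0, which agrees with 1 − 0 + 0 − 1 = 0.
(K is a triangulation of the 3-sphere S^3.)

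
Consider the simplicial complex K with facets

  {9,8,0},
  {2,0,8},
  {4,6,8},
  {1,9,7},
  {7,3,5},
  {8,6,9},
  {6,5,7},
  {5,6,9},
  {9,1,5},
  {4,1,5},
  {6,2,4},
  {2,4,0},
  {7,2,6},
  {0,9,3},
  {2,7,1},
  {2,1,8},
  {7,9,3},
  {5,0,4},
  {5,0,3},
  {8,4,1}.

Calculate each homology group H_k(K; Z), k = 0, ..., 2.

H_0 = Z,  H_1 = Z ⊕ Z_2,  H_2 = 0.

Fix the vertex order 0 < 1 < 2 < 3 < 4 < 5 < 6 < 7 < 8 < 9 and write every simplex with vertices in increasing order. Then dim K = 2 and the simplices of K are:

  0-simplices (10): [0], [1], [2], [3], [4], [5], [6], [7], [8], [9]
  1-simplices (30): (30 of them)
  2-simplices (20): (20 of them)

Hence C_0 ≅ Z^10, C_1 ≅ Z^30, C_2 ≅ Z^20.

The boundary map ∂_1: C_1 → C_0 sends each edge [p,q] (with p < q) to q − p. For instance
  ∂[6,9] = [9] − [6].
The resulting 10×30 matrix has rank 9, and its Smith normal form has invariant factors (1,1,1,1,1,1,1,1,1).

The boundary map ∂_2: C_2 → C_1 sends each 2-simplex [p,q,r] to [q,r] − [p,r] + [p,q]. For instance
  ∂[0,4,5] = [4,5] − [0,5] + [0,4],
  ∂[0,2,8] = [2,8] − [0,8] + [0,2].
This gives a 30×20 integer matrix of rank 20; reducing to Smith normal form yields diagonal entries (1,1,1,1,1,1,1,1,1,1,1,1,1,1,1,1,1,1,1,2).

Now H_k = ker ∂_k / im ∂_{k+1}, so:

  H_0: rank C_0 − rank ∂_1 = 10 − 9 = 1, and the invariant factors of ∂_1 are all 1, so H_0 ≅ Z.
  H_1: rank ker ∂_1 − rank ∂_2 = (30 − 9) − 20 = 1, and ∂_2 has invariant factor 2 > 1, so H_1 ≅ Z ⊕ Z_2.
  H_2: rank ker ∂_2 − rank ∂_3 = (20 − 20) − 0 = 0, and there is no ∂_3, so H_2 ≅ 0.

(K is a triangulation of the Klein bottle.)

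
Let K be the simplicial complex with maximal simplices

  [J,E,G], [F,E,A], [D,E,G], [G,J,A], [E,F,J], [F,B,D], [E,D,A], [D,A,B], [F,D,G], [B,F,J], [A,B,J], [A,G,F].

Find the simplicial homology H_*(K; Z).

H_0 ≅ Z,  H_1 ≅ Z/2Z,  H_2 = 0.

K has 7 vertices, 18 edges, 12 triangles.
rank ∂_0 = 0, rank ∂_1 = 6 ⇒ b_0 = 7 − 0 − 6 = 1; all invariant factors of ∂_1 are 1 so no torsion. So H_0 ≅ Z.
rank ∂_1 = 6, rank ∂_2 = 12 ⇒ b_1 = 18 − 6 − 12 = 0; ∂_2 has invariant factor(s) [2] giving torsion. So H_1 ≅ Z/2Z.
rank ∂_2 = 12, rank ∂_3 = 0 ⇒ b_2 = 12 − 12 − 0 = 0. So H_2 ≅ 0.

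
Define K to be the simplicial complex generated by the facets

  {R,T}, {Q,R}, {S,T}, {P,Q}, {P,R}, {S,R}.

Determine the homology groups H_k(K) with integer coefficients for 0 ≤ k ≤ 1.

H_0 = Z,  H_1 = Z^2.

Take the total order P < Q < R < S < T on the vertex set. Then K (dimension 1) consists of the simplices:

  0-simplices (5): P, Q, R, S, T
  1-simplices (6): PQ, PR, QR, RS, RT, ST

giving chain groups C_0 ≅ Z^5, C_1 ≅ Z^6.

Boundary ∂_1: C_1 → C_0 maps an edge to its endpoints' difference, ∂[p,q] = q − p.
The 5×6 boundary matrix has rank 4 and Smith normal form diag(1,1,1,1).

Now H_k = ker ∂_k / im ∂_{k+1}, so:

  H_0: rank C_0 − rank ∂_1 = 5 − 4 = 1, and the invariant factors of ∂_1 are all 1, so H_0 = Z.
  H_1: rank ker ∂_1 − rank ∂_2 = (6 − 4) − 0 = 2, and there is no ∂_2, so H_1 = Z^2.

As a check, the Euler characteristic is 5 − 6 = -1, which agrees with 1 − 2 = -1.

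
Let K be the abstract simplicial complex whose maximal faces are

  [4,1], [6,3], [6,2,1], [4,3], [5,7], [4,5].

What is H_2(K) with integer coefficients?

Order the vertices as 1 < 2 < 3 < 4 < 5 < 6 < 7. Listing each simplex with vertices in this order, K has dimension 2 with simplices:

  0-simplices (7): [1], [2], [3], [4], [5], [6], [7]
  1-simplices (8): [1,2], [1,4], [1,6], [2,6], [3,4], [3,6], [4,5], [5,7]
  2-simplices (1): [1,2,6]

Hence C_0 ≅ Z^7, C_1 ≅ Z^8, C_2 ≅ Z^1.

The boundary map ∂_1: C_1 → C_0 is given by ∂[p,q] = [q] − [p].
The resulting 7×8 matrix has rank 6, and its Smith normal form has invariant factors (1,1,1,1,1,1).

Boundary ∂_2: C_2 → C_1 acts by ∂[p,q,r] = [q,r] − [p,r] + [p,q]. For instance
  ∂[1,2,6] = [2,6] − [1,6] + [1,2].
The 8×1 boundary matrix has rank 1 and Smith normal form diag(1).

Now H_k = ker ∂_k / im ∂_{k+1}, so:

  H_2: rank ker ∂_2 − rank ∂_3 = (1 − 1) − 0 = 0, and there is no ∂_3, so H_2 = 0.

H_2 = 0.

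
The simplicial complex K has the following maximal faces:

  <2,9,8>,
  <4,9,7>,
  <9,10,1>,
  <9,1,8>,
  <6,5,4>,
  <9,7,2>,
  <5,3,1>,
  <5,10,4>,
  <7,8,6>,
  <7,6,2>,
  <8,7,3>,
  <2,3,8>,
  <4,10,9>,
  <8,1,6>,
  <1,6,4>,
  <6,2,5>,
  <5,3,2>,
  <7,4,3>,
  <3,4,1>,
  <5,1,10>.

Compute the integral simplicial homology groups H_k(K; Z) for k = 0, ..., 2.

We work with the vertex ordering 1 < 2 < 3 < 4 < 5 < 6 < 7 < 8 < 9 < 10. The simplices of K, each written with vertices in increasing order, are:

  0-simplices (10): [1], [2], [3], [4], [5], [6], [7], [8], [9], [10]
  1-simplices (30): (30 of them)
  2-simplices (20): (20 of them)

Hence C_0 ≅ Z^10, C_1 ≅ Z^30, C_2 ≅ Z^20.

∂_1: C_1 → C_0 maps an edge to its endpoints' difference, ∂[p,q] = q − p. For instance
  ∂[1,9] = [9] − [1].
The 10×30 boundary matrix has rank 9 and Smith normal form diag(1,1,1,1,1,1,1,1,1).

The boundary map ∂_2: C_2 → C_1 acts by ∂[p,q,r] = [q,r] − [p,r] + [p,q]. For instance
  ∂[6,7,8] = [7,8] − [6,8] + [6,7],
  ∂[4,9,10] = [9,10] − [4,10] + [4,9].
The resulting 30×20 matrix has rank 20, and its Smith normal form has invariant factors (1,1,1,1,1,1,1,1,1,1,1,1,1,1,1,1,1,1,1,2).

Now H_k = ker ∂_k / im ∂_{k+1}, so:

  H_0: rank C_0 − rank ∂_1 = 10 − 9 = 1, and the invariant factors of ∂_1 are all 1, so H_0 ≅ Z.
  H_1: rank ker ∂_1 − rank ∂_2 = (30 − 9) − 20 = 1, and ∂_2 has invariant factor 2 > 1, so H_1 ≅ Z ⊕ Z/2Z.
  H_2: rank ker ∂_2 − rank ∂_3 = (20 − 20) − 0 = 0, and there is no ∂_3, so H_2 ≅ 0.

(K is a triangulation of the Klein bottle.)

H_0 ≅ Z,  H_1 ≅ Z ⊕ Z/2Z,  H_2 = 0.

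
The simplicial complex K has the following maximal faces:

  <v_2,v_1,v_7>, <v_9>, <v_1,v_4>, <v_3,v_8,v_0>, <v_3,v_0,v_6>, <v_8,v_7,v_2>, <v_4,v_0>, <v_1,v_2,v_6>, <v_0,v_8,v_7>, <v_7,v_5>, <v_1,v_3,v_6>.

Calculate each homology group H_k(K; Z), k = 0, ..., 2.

We work with the vertex ordering v_0 < v_1 < v_2 < v_3 < v_4 < v_5 < v_6 < v_7 < v_8 < v_9. The simplices of K, each written with vertices in increasing order, are:

  0-simplices (10): [v_0], [v_1], [v_2], [v_3], [v_4], [v_5], [v_6], [v_7], [v_8], [v_9]
  1-simplices (17): (17 of them)
  2-simplices (7): [v_0,v_3,v_6], [v_0,v_3,v_8], [v_0,v_7,v_8], [v_1,v_2,v_6], [v_1,v_2,v_7], [v_1,v_3,v_6], [v_2,v_7,v_8]

giving chain groups C_0 ≅ Z^10, C_1 ≅ Z^17, C_2 ≅ Z^7.

The boundary map ∂_1: C_1 → C_0 sends each edge [p,q] (with p < q) to q − p. For instance
  ∂[v_0,v_7] = [v_7] − [v_0].
The 10×17 boundary matrix has rank 8 and Smith normal form diag(1,1,1,1,1,1,1,1).

∂_2: C_2 → C_1 maps a triangle to the signed sum of its edges. For instance
  ∂[v_1,v_3,v_6] = [v_3,v_6] − [v_1,v_6] + [v_1,v_3],
  ∂[v_0,v_7,v_8] = [v_7,v_8] − [v_0,v_8] + [v_0,v_7].
The resulting 17×7 matrix has rank 7, and its Smith normal form has invariant factors (1,1,1,1,1,1,1).

Now H_k = ker ∂_k / im ∂_{k+1}, so:

  H_0: rank C_0 − rank ∂_1 = 10 − 8 = 2, and the invariant factors of ∂_1 are all 1, so H_0 ≅ Z^2.
  H_1: rank ker ∂_1 − rank ∂_2 = (17 − 8) − 7 = 2, and the invariant factors of ∂_2 are all 1, so H_1 ≅ Z^2.
  H_2: rank ker ∂_2 − rank ∂_3 = (7 − 7) − 0 = 0, and there is no ∂_3, so H_2 ≅ 0.

H_0 ≅ Z^2,  H_1 ≅ Z^2,  H_2 = 0.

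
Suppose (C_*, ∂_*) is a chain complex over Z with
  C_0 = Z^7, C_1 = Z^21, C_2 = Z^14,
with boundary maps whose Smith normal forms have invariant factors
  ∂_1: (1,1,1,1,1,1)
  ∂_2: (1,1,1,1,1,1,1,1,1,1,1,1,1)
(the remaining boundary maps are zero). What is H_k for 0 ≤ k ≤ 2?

H_0: b_0 = 7 − 0 − 6 = 1; torsion from ∂_1 factors > 1: none. So H_0 ≅ Z.
H_1: b_1 = 21 − 6 − 13 = 2; torsion from ∂_2 factors > 1: none. So H_1 ≅ Z^2.
H_2: b_2 = 14 − 13 − 0 = 1; torsion from ∂_3 factors > 1: none. So H_2 ≅ Z.

H_0 ≅ Z,  H_1 ≅ Z^2,  H_2 ≅ Z.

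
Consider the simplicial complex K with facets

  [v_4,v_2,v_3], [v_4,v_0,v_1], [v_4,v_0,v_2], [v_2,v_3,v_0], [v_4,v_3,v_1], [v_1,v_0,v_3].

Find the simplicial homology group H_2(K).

K has 5 vertices, 9 edges, 6 triangles.
rank ∂_2 = 5, rank ∂_3 = 0 ⇒ b_2 = 6 − 5 − 0 = 1. So H_2 = Z.

H_2 = Z.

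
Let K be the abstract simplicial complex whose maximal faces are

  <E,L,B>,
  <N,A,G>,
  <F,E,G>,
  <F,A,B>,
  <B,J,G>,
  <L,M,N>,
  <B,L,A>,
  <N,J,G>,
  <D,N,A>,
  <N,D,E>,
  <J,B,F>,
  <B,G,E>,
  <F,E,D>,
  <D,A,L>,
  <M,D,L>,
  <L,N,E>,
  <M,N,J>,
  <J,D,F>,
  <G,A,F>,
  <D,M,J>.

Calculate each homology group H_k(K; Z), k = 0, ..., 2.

H_0 = Z,  H_1 = Z ⊕ Z/2Z,  H_2 = 0.

Take the total order A < B < D < E < F < G < J < L < M < N on the vertex set. Then K (dimension 2) consists of the simplices:

  0-simplices (10): A, B, D, E, F, G, J, L, M, N
  1-simplices (30): AB, AD, AF, AG, AL, AN, BE, BF, BG, BJ, BL, DE, DF, DJ, DL, DM, DN, EF, EG, EL, EN, FG, FJ, GJ, GN, JM, JN, LM, LN, MN
  2-simplices (20): ABF, ABL, ADL, ADN, AFG, AGN, BEG, BEL, BFJ, BGJ, DEF, DEN, DFJ, DJM, DLM, EFG, ELN, GJN, JMN, LMN

Hence C_0 ≅ Z^10, C_1 ≅ Z^30, C_2 ≅ Z^20.

∂_1: C_1 → C_0 sends each edge [p,q] (with p < q) to q − p. For instance
  ∂LN = N − L.
This gives a 10×30 integer matrix of rank 9; reducing to Smith normal form yields diagonal entries (1,1,1,1,1,1,1,1,1).

Boundary ∂_2: C_2 → C_1 sends each 2-simplex [p,q,r] to [q,r] − [p,r] + [p,q]. For instance
  ∂DEF = EF − DF + DE,
  ∂DEN = EN − DN + DE.
The 30×20 boundary matrix has rank 20 and Smith normal form diag(1,1,1,1,1,1,1,1,1,1,1,1,1,1,1,1,1,1,1,2).

Reading off H_k = ker ∂_k / im ∂_{k+1}:

  H_0: rank C_0 − rank ∂_1 = 10 − 9 = 1, and the invariant factors of ∂_1 are all 1, so H_0 ≅ Z.
  H_1: rank ker ∂_1 − rank ∂_2 = (30 − 9) − 20 = 1, and ∂_2 has invariant factor 2 > 1, so H_1 ≅ Z ⊕ Z/2Z.
  H_2: rank ker ∂_2 − rank ∂_3 = (20 − 20) − 0 = 0, and there is no ∂_3, so H_2 ≅ 0.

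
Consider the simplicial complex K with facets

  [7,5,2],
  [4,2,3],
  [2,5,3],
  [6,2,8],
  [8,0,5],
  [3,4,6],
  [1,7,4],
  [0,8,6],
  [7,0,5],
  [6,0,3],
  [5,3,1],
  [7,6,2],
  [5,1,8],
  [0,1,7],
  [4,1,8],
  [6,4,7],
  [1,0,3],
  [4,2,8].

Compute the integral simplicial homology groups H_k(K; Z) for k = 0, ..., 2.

H_0 = Z,  H_1 = Z ⊕ Z/2,  H_2 = 0.

Fix the vertex order 0 < 1 < 2 < 3 < 4 < 5 < 6 < 7 < 8 and write every simplex with vertices in increasing order. Then dim K = 2 and the simplices of K are:

  0-simplices (9): [0], [1], [2], [3], [4], [5], [6], [7], [8]
  1-simplices (27): (27 of them)
  2-simplices (18): [0,1,3], [0,1,7], [0,3,6], [0,5,7], [0,5,8], [0,6,8], [1,3,5], [1,4,7], [1,4,8], [1,5,8], [2,3,4], [2,3,5], [2,4,8], [2,5,7], [2,6,7], [2,6,8], [3,4,6], [4,6,7]

giving chain groups C_0 ≅ Z^9, C_1 ≅ Z^27, C_2 ≅ Z^18.

∂_1: C_1 → C_0 maps an edge to its endpoints' difference, ∂[p,q] = q − p.
This gives a 9×27 integer matrix of rank 8; reducing to Smith normal form yields diagonal entries (1,1,1,1,1,1,1,1).

∂_2: C_2 → C_1 maps a triangle to the signed sum of its edges. For instance
  ∂[1,3,5] = [3,5] − [1,5] + [1,3],
  ∂[1,4,8] = [4,8] − [1,8] + [1,4].
This gives a 27×18 integer matrix of rank 18; reducing to Smith normal form yields diagonal entries (1,1,1,1,1,1,1,1,1,1,1,1,1,1,1,1,1,2).

From H_k ≅ ker(∂_k) / im(∂_{k+1}) we obtain:

  H_0: rank C_0 − rank ∂_1 = 9 − 8 = 1, and the invariant factors of ∂_1 are all 1, so H_0 ≅ Z.
  H_1: rank ker ∂_1 − rank ∂_2 = (27 − 8) − 18 = 1, and ∂_2 has invariant factor 2 > 1, so H_1 ≅ Z ⊕ Z/2.
  H_2: rank ker ∂_2 − rank ∂_3 = (18 − 18) − 0 = 0, and there is no ∂_3, so H_2 ≅ 0.

(K is a triangulation of the Klein bottle.)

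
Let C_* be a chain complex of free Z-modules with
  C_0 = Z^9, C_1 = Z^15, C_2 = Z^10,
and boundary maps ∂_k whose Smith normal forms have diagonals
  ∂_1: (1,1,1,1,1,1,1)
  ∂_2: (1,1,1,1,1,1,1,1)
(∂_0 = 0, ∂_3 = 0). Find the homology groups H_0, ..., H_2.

H_0 ≅ Z^2,  H_1 = 0,  H_2 ≅ Z^2.

H_0: b_0 = 9 − 0 − 7 = 2; torsion from ∂_1 factors > 1: none. So H_0 ≅ Z^2.
H_1: b_1 = 15 − 7 − 8 = 0; torsion from ∂_2 factors > 1: none. So H_1 ≅ 0.
H_2: b_2 = 10 − 8 − 0 = 2; torsion from ∂_3 factors > 1: none. So H_2 ≅ Z^2.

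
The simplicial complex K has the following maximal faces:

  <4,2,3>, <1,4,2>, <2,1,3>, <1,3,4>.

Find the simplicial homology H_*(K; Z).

K has 4 vertices, 6 edges, 4 triangles.
rank ∂_0 = 0, rank ∂_1 = 3 ⇒ b_0 = 4 − 0 − 3 = 1; all invariant factors of ∂_1 are 1 so no torsion. So H_0 = Z.
rank ∂_1 = 3, rank ∂_2 = 3 ⇒ b_1 = 6 − 3 − 3 = 0; all invariant factors of ∂_2 are 1 so no torsion. So H_1 = 0.
rank ∂_2 = 3, rank ∂_3 = 0 ⇒ b_2 = 4 − 3 − 0 = 1. So H_2 = Z.

H_0 ≅ Z,  H_1 = 0,  H_2 ≅ Z.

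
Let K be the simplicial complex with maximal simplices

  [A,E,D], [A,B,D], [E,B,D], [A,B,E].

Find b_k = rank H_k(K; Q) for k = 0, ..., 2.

b_0 = 1, b_1 = 0, b_2 = 1.

Take the total order A < B < D < E on the vertex set. Then K (dimension 2) consists of the simplices:

  0-simplices (4): A, B, D, E
  1-simplices (6): AB, AD, AE, BD, BE, DE
  2-simplices (4): ABD, ABE, ADE, BDE

giving chain groups C_0 ≅ Z^4, C_1 ≅ Z^6, C_2 ≅ Z^4.

Boundary ∂_1: C_1 → C_0 sends each edge [p,q] (with p < q) to q − p. For instance
  ∂BE = E − B.
The 4×6 boundary matrix has rank 3 and Smith normal form diag(1,1,1).

Boundary ∂_2: C_2 → C_1 acts by ∂[p,q,r] = [q,r] − [p,r] + [p,q]. For instance
  ∂ABD = BD − AD + AB,
  ∂ABE = BE − AE + AB.
The resulting 6×4 matrix has rank 3, and its Smith normal form has invariant factors (1,1,1).

Now H_k = ker ∂_k / im ∂_{k+1}, so:

  H_0: rank C_0 − rank ∂_1 = 4 − 3 = 1, and the invariant factors of ∂_1 are all 1, so H_0 ≅ Z.
  H_1: rank ker ∂_1 − rank ∂_2 = (6 − 3) − 3 = 0, and the invariant factors of ∂_2 are all 1, so H_1 ≅ 0.
  H_2: rank ker ∂_2 − rank ∂_3 = (4 − 3) − 0 = 1, and there is no ∂_3, so H_2 ≅ Z.

Hence the Betti numbers are b_0 = 1, b_1 = 0, b_2 = 1.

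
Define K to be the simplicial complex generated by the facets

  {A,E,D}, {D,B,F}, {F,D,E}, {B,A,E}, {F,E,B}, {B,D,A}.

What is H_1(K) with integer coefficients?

H_1 = 0.

Fix the vertex order A < B < D < E < F and write every simplex with vertices in increasing order. Then dim K = 2 and the simplices of K are:

  0-simplices (5): A, B, D, E, F
  1-simplices (9): AB, AD, AE, BD, BE, BF, DE, DF, EF
  2-simplices (6): ABD, ABE, ADE, BDF, BEF, DEF

so the chain groups are C_0 ≅ Z^5, C_1 ≅ Z^9, C_2 ≅ Z^6.

The boundary map ∂_1: C_1 → C_0 sends each edge [p,q] (with p < q) to q − p.
The 5×9 boundary matrix has rank 4 and Smith normal form diag(1,1,1,1).

The boundary map ∂_2: C_2 → C_1 acts by ∂[p,q,r] = [q,r] − [p,r] + [p,q]. For instance
  ∂BDF = DF − BF + BD,
  ∂ABE = BE − AE + AB.
The 9×6 boundary matrix has rank 5 and Smith normal form diag(1,1,1,1,1).

Now H_k = ker ∂_k / im ∂_{k+1}, so:

  H_1: rank ker ∂_1 − rank ∂_2 = (9 − 4) − 5 = 0, and the invariant factors of ∂_2 are all 1, so H_1 ≅ 0.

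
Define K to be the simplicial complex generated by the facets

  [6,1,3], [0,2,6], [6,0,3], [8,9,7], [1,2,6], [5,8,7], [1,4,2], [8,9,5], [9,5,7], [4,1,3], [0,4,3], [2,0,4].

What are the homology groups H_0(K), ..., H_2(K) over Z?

H_0 ≅ Z^2,  H_1 = 0,  H_2 ≅ Z^2.

We work with the vertex ordering 0 < 1 < 2 < 3 < 4 < 5 < 6 < 7 < 8 < 9. The simplices of K, each written with vertices in increasing order, are:

  0-simplices (10): [0], [1], [2], [3], [4], [5], [6], [7], [8], [9]
  1-simplices (18): [0,2], [0,3], [0,4], [0,6], [1,2], [1,3], [1,4], [1,6], [2,4], [2,6], [3,4], [3,6], [5,7], [5,8], [5,9], [7,8], [7,9], [8,9]
  2-simplices (12): [0,2,4], [0,2,6], [0,3,4], [0,3,6], [1,2,4], [1,2,6], [1,3,4], [1,3,6], [5,7,8], [5,7,9], [5,8,9], [7,8,9]

Hence C_0 ≅ Z^10, C_1 ≅ Z^18, C_2 ≅ Z^12.

Boundary ∂_1: C_1 → C_0 maps an edge to its endpoints' difference, ∂[p,q] = q − p. For instance
  ∂[7,9] = [9] − [7].
As a 10×18 matrix over Z this has rank 8, with invariant factors (1,1,1,1,1,1,1,1).

∂_2: C_2 → C_1 maps a triangle to the signed sum of its edges. For instance
  ∂[5,8,9] = [8,9] − [5,9] + [5,8],
  ∂[0,3,4] = [3,4] − [0,4] + [0,3].
The 18×12 boundary matrix has rank 10 and Smith normal form diag(1,1,1,1,1,1,1,1,1,1).

Computing H_k = (kernel of ∂_k) / (image of ∂_{k+1}):

  H_0: rank C_0 − rank ∂_1 = 10 − 8 = 2, and the invariant factors of ∂_1 are all 1, so H_0 ≅ Z^2.
  H_1: rank ker ∂_1 − rank ∂_2 = (18 − 8) − 10 = 0, and the invariant factors of ∂_2 are all 1, so H_1 ≅ 0.
  H_2: rank ker ∂_2 − rank ∂_3 = (12 − 10) − 0 = 2, and there is no ∂_3, so H_2 ≅ Z^2.

As a check, the Euler characteristic is 10 − 18 + 12 = 4, which agrees with 2 − 0 + 2 = 4.
(K is a triangulation of the disjoint union of the 2-sphere S^2 and the 2-sphere S^2.)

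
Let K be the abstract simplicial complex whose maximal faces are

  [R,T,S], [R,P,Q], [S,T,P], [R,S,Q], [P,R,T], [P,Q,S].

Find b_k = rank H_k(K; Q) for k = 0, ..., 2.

b_0 = 1, b_1 = 0, b_2 = 1.

Take the total order P < Q < R < S < T on the vertex set. Then K (dimension 2) consists of the simplices:

  0-simplices (5): P, Q, R, S, T
  1-simplices (9): PQ, PR, PS, PT, QR, QS, RS, RT, ST
  2-simplices (6): PQR, PQS, PRT, PST, QRS, RST

giving chain groups C_0 ≅ Z^5, C_1 ≅ Z^9, C_2 ≅ Z^6.

Boundary ∂_1: C_1 → C_0 maps an edge to its endpoints' difference, ∂[p,q] = q − p. For instance
  ∂PS = S − P.
This gives a 5×9 integer matrix of rank 4; reducing to Smith normal form yields diagonal entries (1,1,1,1).

Boundary ∂_2: C_2 → C_1 sends each 2-simplex [p,q,r] to [q,r] − [p,r] + [p,q]. For instance
  ∂QRS = RS − QS + QR,
  ∂PQS = QS − PS + PQ.
The 9×6 boundary matrix has rank 5 and Smith normal form diag(1,1,1,1,1).

From H_k ≅ ker(∂_k) / im(∂_{k+1}) we obtain:

  H_0: rank C_0 − rank ∂_1 = 5 − 4 = 1, and the invariant factors of ∂_1 are all 1, so H_0 ≅ Z.
  H_1: rank ker ∂_1 − rank ∂_2 = (9 − 4) − 5 = 0, and the invariant factors of ∂_2 are all 1, so H_1 ≅ 0.
  H_2: rank ker ∂_2 − rank ∂_3 = (6 − 5) − 0 = 1, and there is no ∂_3, so H_2 ≅ Z.

(K is a triangulation of the 2-sphere S^2.)

Hence the Betti numbers are b_0 = 1, b_1 = 0, b_2 = 1.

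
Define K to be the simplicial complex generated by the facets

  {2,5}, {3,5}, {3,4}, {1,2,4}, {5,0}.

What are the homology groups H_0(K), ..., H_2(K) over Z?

H_0 ≅ Z,  H_1 ≅ Z,  H_2 = 0.

Fix the vertex order 0 < 1 < 2 < 3 < 4 < 5 and write every simplex with vertices in increasing order. Then dim K = 2 and the simplices of K are:

  0-simplices (6): [0], [1], [2], [3], [4], [5]
  1-simplices (7): [0,5], [1,2], [1,4], [2,4], [2,5], [3,4], [3,5]
  2-simplices (1): [1,2,4]

Hence C_0 ≅ Z^6, C_1 ≅ Z^7, C_2 ≅ Z^1.

The boundary map ∂_1: C_1 → C_0 is given by ∂[p,q] = [q] − [p]. For instance
  ∂[3,5] = [5] − [3].
As a 6×7 matrix over Z this has rank 5, with invariant factors (1,1,1,1,1).

The boundary map ∂_2: C_2 → C_1 acts by ∂[p,q,r] = [q,r] − [p,r] + [p,q]. For instance
  ∂[1,2,4] = [2,4] − [1,4] + [1,2].
The 7×1 boundary matrix has rank 1 and Smith normal form diag(1).

From H_k ≅ ker(∂_k) / im(∂_{k+1}) we obtain:

  H_0: rank C_0 − rank ∂_1 = 6 − 5 = 1, and the invariant factors of ∂_1 are all 1, so H_0 ≅ Z.
  H_1: rank ker ∂_1 − rank ∂_2 = (7 − 5) − 1 = 1, and the invariant factors of ∂_2 are all 1, so H_1 ≅ Z.
  H_2: rank ker ∂_2 − rank ∂_3 = (1 − 1) − 0 = 0, and there is no ∂_3, so H_2 ≅ 0.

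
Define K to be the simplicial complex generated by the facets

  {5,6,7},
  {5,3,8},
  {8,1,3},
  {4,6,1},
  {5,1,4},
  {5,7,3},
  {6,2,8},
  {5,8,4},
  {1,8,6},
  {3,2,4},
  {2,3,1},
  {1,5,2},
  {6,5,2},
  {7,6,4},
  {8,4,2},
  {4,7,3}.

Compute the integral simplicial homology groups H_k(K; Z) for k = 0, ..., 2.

Fix the vertex order 1 < 2 < 3 < 4 < 5 < 6 < 7 < 8 and write every simplex with vertices in increasing order. Then dim K = 2 and the simplices of K are:

  0-simplices (8): [1], [2], [3], [4], [5], [6], [7], [8]
  1-simplices (24): (24 of them)
  2-simplices (16): [1,2,3], [1,2,5], [1,3,8], [1,4,5], [1,4,6], [1,6,8], [2,3,4], [2,4,8], [2,5,6], [2,6,8], [3,4,7], [3,5,7], [3,5,8], [4,5,8], [4,6,7], [5,6,7]

so the chain groups are C_0 ≅ Z^8, C_1 ≅ Z^24, C_2 ≅ Z^16.

The boundary map ∂_1: C_1 → C_0 sends each edge [p,q] (with p < q) to q − p. For instance
  ∂[4,8] = [8] − [4].
This gives a 8×24 integer matrix of rank 7; reducing to Smith normal form yields diagonal entries (1,1,1,1,1,1,1).

The boundary map ∂_2: C_2 → C_1 maps a triangle to the signed sum of its edges. For instance
  ∂[1,3,8] = [3,8] − [1,8] + [1,3],
  ∂[4,5,8] = [5,8] − [4,8] + [4,5].
The 24×16 boundary matrix has rank 15 and Smith normal form diag(1,1,1,1,1,1,1,1,1,1,1,1,1,1,1).

Computing H_k = (kernel of ∂_k) / (image of ∂_{k+1}):

  H_0: rank C_0 − rank ∂_1 = 8 − 7 = 1, and the invariant factors of ∂_1 are all 1, so H_0 = Z.
  H_1: rank ker ∂_1 − rank ∂_2 = (24 − 7) − 15 = 2, and the invariant factors of ∂_2 are all 1, so H_1 = Z^2.
  H_2: rank ker ∂_2 − rank ∂_3 = (16 − 15) − 0 = 1, and there is no ∂_3, so H_2 = Z.

H_0 ≅ Z,  H_1 ≅ Z^2,  H_2 ≅ Z.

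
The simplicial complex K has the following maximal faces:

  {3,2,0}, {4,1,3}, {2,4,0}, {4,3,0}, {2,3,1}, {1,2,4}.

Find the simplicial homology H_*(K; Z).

Order the vertices as 0 < 1 < 2 < 3 < 4. Listing each simplex with vertices in this order, K has dimension 2 with simplices:

  0-simplices (5): [0], [1], [2], [3], [4]
  1-simplices (9): [0,2], [0,3], [0,4], [1,2], [1,3], [1,4], [2,3], [2,4], [3,4]
  2-simplices (6): [0,2,3], [0,2,4], [0,3,4], [1,2,3], [1,2,4], [1,3,4]

so the chain groups are C_0 ≅ Z^5, C_1 ≅ Z^9, C_2 ≅ Z^6.

The boundary map ∂_1: C_1 → C_0 sends each edge [p,q] (with p < q) to q − p.
As a 5×9 matrix over Z this has rank 4, with invariant factors (1,1,1,1).

The boundary map ∂_2: C_2 → C_1 acts by ∂[p,q,r] = [q,r] − [p,r] + [p,q]. For instance
  ∂[1,2,4] = [2,4] − [1,4] + [1,2],
  ∂[0,2,4] = [2,4] − [0,4] + [0,2].
As a 9×6 matrix over Z this has rank 5, with invariant factors (1,1,1,1,1).

Computing H_k = (kernel of ∂_k) / (image of ∂_{k+1}):

  H_0: rank C_0 − rank ∂_1 = 5 − 4 = 1, and the invariant factors of ∂_1 are all 1, so H_0 ≅ Z.
  H_1: rank ker ∂_1 − rank ∂_2 = (9 − 4) − 5 = 0, and the invariant factors of ∂_2 are all 1, so H_1 ≅ 0.
  H_2: rank ker ∂_2 − rank ∂_3 = (6 − 5) − 0 = 1, and there is no ∂_3, so H_2 ≅ Z.

As a check, the Euler characteristic is 5 − 9 + 6 = 2, which agrees with 1 − 0 + 1 = 2.
(K is a triangulation of the 2-sphere S^2.)

H_0 = Z,  H_1 = 0,  H_2 = Z.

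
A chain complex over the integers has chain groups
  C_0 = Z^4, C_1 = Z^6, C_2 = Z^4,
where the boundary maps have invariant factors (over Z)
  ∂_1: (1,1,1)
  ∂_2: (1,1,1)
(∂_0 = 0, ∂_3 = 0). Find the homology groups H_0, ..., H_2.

H_0: b_0 = 4 − 0 − 3 = 1; torsion from ∂_1 factors > 1: none. So H_0 ≅ Z.
H_1: b_1 = 6 − 3 − 3 = 0; torsion from ∂_2 factors > 1: none. So H_1 ≅ 0.
H_2: b_2 = 4 − 3 − 0 = 1; torsion from ∂_3 factors > 1: none. So H_2 ≅ Z.

H_0 ≅ Z,  H_1 = 0,  H_2 ≅ Z.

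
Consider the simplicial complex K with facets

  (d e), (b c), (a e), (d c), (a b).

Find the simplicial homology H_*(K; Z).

Fix the vertex order a < b < c < d < e and write every simplex with vertices in increasing order. Then dim K = 1 and the simplices of K are:

  0-simplices (5): a, b, c, d, e
  1-simplices (5): ab, ae, bc, cd, de

giving chain groups C_0 ≅ Z^5, C_1 ≅ Z^5.

Boundary ∂_1: C_1 → C_0 is given by ∂[p,q] = [q] − [p]. For instance
  ∂ab = b − a.
The resulting 5×5 matrix has rank 4, and its Smith normal form has invariant factors (1,1,1,1).

Computing H_k = (kernel of ∂_k) / (image of ∂_{k+1}):

  H_0: rank C_0 − rank ∂_1 = 5 − 4 = 1, and the invariant factors of ∂_1 are all 1, so H_0 = Z.
  H_1: rank ker ∂_1 − rank ∂_2 = (5 − 4) − 0 = 1, and there is no ∂_2, so H_1 = Z.

As a check, the Euler characteristic is 5 − 5 = 0, which agrees with 1 − 1 = 0.

H_0 = Z,  H_1 = Z.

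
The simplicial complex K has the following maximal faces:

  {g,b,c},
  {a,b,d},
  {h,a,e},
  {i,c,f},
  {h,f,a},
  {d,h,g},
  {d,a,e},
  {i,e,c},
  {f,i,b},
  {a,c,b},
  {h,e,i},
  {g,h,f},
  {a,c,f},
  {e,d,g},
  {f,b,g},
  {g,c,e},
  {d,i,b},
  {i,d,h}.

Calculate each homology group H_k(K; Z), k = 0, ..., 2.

Order the vertices as a < b < c < d < e < f < g < h < i. Listing each simplex with vertices in this order, K has dimension 2 with simplices:

  0-simplices (9): a, b, c, d, e, f, g, h, i
  1-simplices (27): ab, ac, ad, ae, af, ah, bc, bd, bf, bg, bi, ce, cf, cg, ci, de, dg, dh, di, eg, eh, ei, fg, fh, fi, gh, hi
  2-simplices (18): abc, abd, acf, ade, aeh, afh, bcg, bdi, bfg, bfi, ceg, cei, cfi, deg, dgh, dhi, ehi, fgh

giving chain groups C_0 ≅ Z^9, C_1 ≅ Z^27, C_2 ≅ Z^18.

Boundary ∂_1: C_1 → C_0 maps an edge to its endpoints' difference, ∂[p,q] = q − p.
The resulting 9×27 matrix has rank 8, and its Smith normal form has invariant factors (1,1,1,1,1,1,1,1).

The boundary map ∂_2: C_2 → C_1 maps a triangle to the signed sum of its edges. For instance
  ∂bfi = fi − bi + bf,
  ∂bcg = cg − bg + bc.
The 27×18 boundary matrix has rank 18 and Smith normal form diag(1,1,1,1,1,1,1,1,1,1,1,1,1,1,1,1,1,2).

Computing H_k = (kernel of ∂_k) / (image of ∂_{k+1}):

  H_0: rank C_0 − rank ∂_1 = 9 − 8 = 1, and the invariant factors of ∂_1 are all 1, so H_0 ≅ Z.
  H_1: rank ker ∂_1 − rank ∂_2 = (27 − 8) − 18 = 1, and ∂_2 has invariant factor 2 > 1, so H_1 ≅ Z ⊕ Z/2.
  H_2: rank ker ∂_2 − rank ∂_3 = (18 − 18) − 0 = 0, and there is no ∂_3, so H_2 ≅ 0.

As a check, the Euler characteristic is 9 − 27 + 18 = 0, which agrees with 1 − 1 + 0 = 0.
(K is a triangulation of the Klein bottle.)

H_0 ≅ Z,  H_1 ≅ Z ⊕ Z/2,  H_2 = 0.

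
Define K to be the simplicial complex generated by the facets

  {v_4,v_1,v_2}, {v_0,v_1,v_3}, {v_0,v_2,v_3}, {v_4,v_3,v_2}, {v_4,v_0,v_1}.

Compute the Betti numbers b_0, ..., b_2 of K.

b_0 = 1, b_1 = 1, b_2 = 0.

Take the total order v_0 < v_1 < v_2 < v_3 < v_4 on the vertex set. Then K (dimension 2) consists of the simplices:

  0-simplices (5): [v_0], [v_1], [v_2], [v_3], [v_4]
  1-simplices (10): [v_0,v_1], [v_0,v_2], [v_0,v_3], [v_0,v_4], [v_1,v_2], [v_1,v_3], [v_1,v_4], [v_2,v_3], [v_2,v_4], [v_3,v_4]
  2-simplices (5): [v_0,v_1,v_3], [v_0,v_1,v_4], [v_0,v_2,v_3], [v_1,v_2,v_4], [v_2,v_3,v_4]

giving chain groups C_0 ≅ Z^5, C_1 ≅ Z^10, C_2 ≅ Z^5.

The boundary map ∂_1: C_1 → C_0 sends each edge [p,q] (with p < q) to q − p. For instance
  ∂[v_0,v_1] = [v_1] − [v_0].
The resulting 5×10 matrix has rank 4, and its Smith normal form has invariant factors (1,1,1,1).

The boundary map ∂_2: C_2 → C_1 maps a triangle to the signed sum of its edges. For instance
  ∂[v_2,v_3,v_4] = [v_3,v_4] − [v_2,v_4] + [v_2,v_3],
  ∂[v_0,v_1,v_4] = [v_1,v_4] − [v_0,v_4] + [v_0,v_1].
The resulting 10×5 matrix has rank 5, and its Smith normal form has invariant factors (1,1,1,1,1).

Computing H_k = (kernel of ∂_k) / (image of ∂_{k+1}):

  H_0: rank C_0 − rank ∂_1 = 5 − 4 = 1, and the invariant factors of ∂_1 are all 1, so H_0 ≅ Z.
  H_1: rank ker ∂_1 − rank ∂_2 = (10 − 4) − 5 = 1, and the invariant factors of ∂_2 are all 1, so H_1 ≅ Z.
  H_2: rank ker ∂_2 − rank ∂_3 = (5 − 5) − 0 = 0, and there is no ∂_3, so H_2 ≅ 0.

As a check, the Euler characteristic is 5 − 10 + 5 = 0, which agrees with 1 − 1 + 0 = 0.

Hence the Betti numbers are b_0 = 1, b_1 = 1, b_2 = 0.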